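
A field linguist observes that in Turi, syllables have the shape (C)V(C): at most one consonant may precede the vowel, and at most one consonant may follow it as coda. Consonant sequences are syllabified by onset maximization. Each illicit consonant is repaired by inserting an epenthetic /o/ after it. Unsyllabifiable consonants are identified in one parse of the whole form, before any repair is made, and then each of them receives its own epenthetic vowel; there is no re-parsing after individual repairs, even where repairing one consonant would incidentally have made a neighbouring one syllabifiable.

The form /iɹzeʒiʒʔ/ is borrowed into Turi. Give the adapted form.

iɹzeʒiʒʔo

The consonants /ʔ/ cannot be parsed into a legal (C)V(C) syllable (at most one coda consonant is licensed; onsets are limited to one consonant).
Each unlicensed consonant becomes the onset of a new syllable: /ʔ/ → /ʔo/.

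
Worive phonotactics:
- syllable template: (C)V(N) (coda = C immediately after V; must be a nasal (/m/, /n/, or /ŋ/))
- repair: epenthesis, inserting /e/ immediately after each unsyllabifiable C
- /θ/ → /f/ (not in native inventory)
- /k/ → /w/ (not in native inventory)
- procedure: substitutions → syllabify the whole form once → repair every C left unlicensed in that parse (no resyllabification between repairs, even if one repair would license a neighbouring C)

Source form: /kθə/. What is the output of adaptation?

wefə

Substitution: /k/ → /w/, /θ/ → /f/, giving /wfə/.
Syllabifying with onset maximization leaves /w/ stranded (only a nasal (/m/, /n/, or /ŋ/) is licensed in coda position; onsets are limited to one consonant).
Epenthesis after each stranded consonant: /w/ → /we/.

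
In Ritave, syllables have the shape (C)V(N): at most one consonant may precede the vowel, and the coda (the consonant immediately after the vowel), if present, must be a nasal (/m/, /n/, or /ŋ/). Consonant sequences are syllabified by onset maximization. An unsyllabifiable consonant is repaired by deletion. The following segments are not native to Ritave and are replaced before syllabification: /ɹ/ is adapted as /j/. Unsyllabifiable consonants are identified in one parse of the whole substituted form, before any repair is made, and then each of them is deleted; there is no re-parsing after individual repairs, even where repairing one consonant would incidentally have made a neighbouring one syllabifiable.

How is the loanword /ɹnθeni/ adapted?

θeni

Substitution: /ɹ/ → /j/, giving /jnθeni/.
The consonants /j/, /n/ cannot be parsed into a legal (C)V(N) syllable (only a nasal (/m/, /n/, or /ŋ/) is licensed in coda position; onsets are limited to one consonant).
Deleting the stranded consonants removes /j/, /n/.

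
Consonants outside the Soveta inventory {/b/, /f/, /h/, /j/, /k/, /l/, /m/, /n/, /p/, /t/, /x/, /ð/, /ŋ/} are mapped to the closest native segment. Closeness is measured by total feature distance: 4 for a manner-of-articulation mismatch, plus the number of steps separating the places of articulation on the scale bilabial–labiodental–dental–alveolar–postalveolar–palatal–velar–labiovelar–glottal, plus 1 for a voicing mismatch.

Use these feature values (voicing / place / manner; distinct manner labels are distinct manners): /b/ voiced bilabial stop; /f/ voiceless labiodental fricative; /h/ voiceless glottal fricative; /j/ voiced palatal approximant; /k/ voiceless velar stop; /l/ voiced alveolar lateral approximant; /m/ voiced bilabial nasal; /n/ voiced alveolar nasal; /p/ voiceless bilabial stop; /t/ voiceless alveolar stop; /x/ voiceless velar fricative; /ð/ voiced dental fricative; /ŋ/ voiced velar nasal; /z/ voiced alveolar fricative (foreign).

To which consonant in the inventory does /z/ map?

/ð/ is closest: same manner (fricative), place distance 1 (alveolar→dental), same voicing; total 1. Next closest is /f/ at distance 3.

ð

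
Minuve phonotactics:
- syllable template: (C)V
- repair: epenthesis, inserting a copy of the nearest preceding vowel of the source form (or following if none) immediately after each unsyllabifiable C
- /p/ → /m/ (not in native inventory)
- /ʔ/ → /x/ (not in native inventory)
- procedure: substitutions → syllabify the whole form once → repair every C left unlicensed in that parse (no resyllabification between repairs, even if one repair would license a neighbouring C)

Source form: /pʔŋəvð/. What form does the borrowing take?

məxəŋəvəðə

Substitution: /p/ → /m/, /ʔ/ → /x/, giving /mxŋəvð/.
Under (C)V, the unsyllabifiable consonants are /m/, /x/, /v/, /ð/ (no codas are permitted; onsets are limited to one consonant).
Each unlicensed consonant becomes the onset of a new syllable: /m/ → /mə/, /x/ → /xə/, /v/ → /və/, /ð/ → /ðə/.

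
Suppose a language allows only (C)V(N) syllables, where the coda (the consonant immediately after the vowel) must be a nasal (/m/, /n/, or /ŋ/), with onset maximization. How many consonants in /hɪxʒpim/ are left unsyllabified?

Syllabifying with onset maximization leaves /x/, /ʒ/ stranded (only a nasal (/m/, /n/, or /ŋ/) is licensed in coda position; onsets are limited to one consonant).

2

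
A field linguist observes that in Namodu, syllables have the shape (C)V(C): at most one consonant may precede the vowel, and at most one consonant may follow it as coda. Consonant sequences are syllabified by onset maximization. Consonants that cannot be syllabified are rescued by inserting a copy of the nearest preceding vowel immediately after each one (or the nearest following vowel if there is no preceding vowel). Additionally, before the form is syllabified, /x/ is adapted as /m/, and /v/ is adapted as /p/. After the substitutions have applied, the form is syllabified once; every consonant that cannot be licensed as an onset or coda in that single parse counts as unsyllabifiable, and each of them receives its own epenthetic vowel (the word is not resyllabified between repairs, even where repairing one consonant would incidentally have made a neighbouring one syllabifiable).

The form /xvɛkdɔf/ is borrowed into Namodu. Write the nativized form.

mɛpɛkdɔf

Substitution: /x/ → /m/, /v/ → /p/, giving /mpɛkdɔf/.
Syllabifying with onset maximization leaves /m/ stranded (at most one coda consonant is licensed; onsets are limited to one consonant).
Each unlicensed consonant becomes the onset of a new syllable: /m/ → /mɛ/.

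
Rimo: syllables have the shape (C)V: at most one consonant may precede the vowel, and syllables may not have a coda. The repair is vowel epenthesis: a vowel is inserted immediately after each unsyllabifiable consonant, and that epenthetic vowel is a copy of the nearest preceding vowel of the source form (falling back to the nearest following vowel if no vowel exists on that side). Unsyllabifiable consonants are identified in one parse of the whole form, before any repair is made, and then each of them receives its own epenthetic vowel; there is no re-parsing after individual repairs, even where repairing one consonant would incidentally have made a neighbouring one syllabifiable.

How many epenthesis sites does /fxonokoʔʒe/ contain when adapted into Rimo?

The unsyllabifiable consonants are /f/, /ʔ/; each receives one epenthetic vowel.

2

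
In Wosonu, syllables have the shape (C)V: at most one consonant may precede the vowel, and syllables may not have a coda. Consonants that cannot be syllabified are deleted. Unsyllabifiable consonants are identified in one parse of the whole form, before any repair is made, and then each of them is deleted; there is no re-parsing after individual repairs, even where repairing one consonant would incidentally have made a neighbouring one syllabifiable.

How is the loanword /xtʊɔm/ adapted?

tʊɔ

The consonants /x/, /m/ cannot be parsed into a legal (C)V syllable (no codas are permitted; onsets are limited to one consonant).
Deleting the stranded consonants removes /x/, /m/.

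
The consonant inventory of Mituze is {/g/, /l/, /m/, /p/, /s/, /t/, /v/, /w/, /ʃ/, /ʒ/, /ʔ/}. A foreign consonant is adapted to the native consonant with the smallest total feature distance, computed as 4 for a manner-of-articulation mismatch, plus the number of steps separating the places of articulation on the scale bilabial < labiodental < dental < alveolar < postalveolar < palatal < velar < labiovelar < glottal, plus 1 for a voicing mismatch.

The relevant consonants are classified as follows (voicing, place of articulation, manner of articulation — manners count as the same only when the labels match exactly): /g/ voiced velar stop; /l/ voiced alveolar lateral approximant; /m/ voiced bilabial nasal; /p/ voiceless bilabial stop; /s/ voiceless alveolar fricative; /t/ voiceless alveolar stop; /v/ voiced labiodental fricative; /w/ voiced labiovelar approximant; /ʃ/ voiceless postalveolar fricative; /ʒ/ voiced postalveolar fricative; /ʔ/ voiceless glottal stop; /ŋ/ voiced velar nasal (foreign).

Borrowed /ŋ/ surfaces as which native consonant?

/g/ is closest: manner differs (nasal→stop, +4), place distance 0 (velar→velar), same voicing; total 4. Next closest is /w/ at distance 5.

g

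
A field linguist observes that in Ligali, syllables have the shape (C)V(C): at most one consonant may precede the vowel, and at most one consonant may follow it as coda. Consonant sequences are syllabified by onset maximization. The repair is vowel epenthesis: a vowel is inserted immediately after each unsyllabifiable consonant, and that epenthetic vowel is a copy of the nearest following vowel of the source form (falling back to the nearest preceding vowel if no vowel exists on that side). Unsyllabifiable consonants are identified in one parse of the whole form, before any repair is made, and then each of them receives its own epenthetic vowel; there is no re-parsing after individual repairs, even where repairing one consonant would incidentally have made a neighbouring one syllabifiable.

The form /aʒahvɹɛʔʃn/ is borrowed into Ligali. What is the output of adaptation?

Under (C)V(C), the unsyllabifiable consonants are /v/, /ʃ/, /n/ (at most one coda consonant is licensed; onsets are limited to one consonant).
Each unlicensed consonant becomes the onset of a new syllable: /v/ → /vɛ/, /ʃ/ → /ʃɛ/, /n/ → /nɛ/.

aʒahvɛɹɛʔʃɛnɛ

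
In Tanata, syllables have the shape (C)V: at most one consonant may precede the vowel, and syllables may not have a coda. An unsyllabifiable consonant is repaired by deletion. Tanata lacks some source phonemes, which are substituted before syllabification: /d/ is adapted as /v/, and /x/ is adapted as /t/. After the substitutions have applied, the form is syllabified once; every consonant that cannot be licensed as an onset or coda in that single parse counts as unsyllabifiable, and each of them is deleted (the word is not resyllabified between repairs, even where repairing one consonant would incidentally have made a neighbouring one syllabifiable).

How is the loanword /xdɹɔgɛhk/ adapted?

ɹɔgɛ

Substitution: /x/ → /t/, /d/ → /v/, giving /tvɹɔgɛhk/.
Syllabifying with onset maximization leaves /t/, /v/, /h/, /k/ stranded (no codas are permitted; onsets are limited to one consonant).
Deletion applies to /t/, /v/, /h/, /k/.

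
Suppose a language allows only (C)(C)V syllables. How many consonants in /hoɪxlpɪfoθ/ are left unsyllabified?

2

The consonants /x/, /θ/ cannot be parsed into a legal (C)(C)V syllable (no codas are permitted; onsets may contain at most 2 consonants).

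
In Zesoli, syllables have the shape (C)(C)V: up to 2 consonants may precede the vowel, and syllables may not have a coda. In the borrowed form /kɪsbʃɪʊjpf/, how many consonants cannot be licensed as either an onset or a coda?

4

Syllabifying with onset maximization leaves /s/, /j/, /p/, /f/ stranded (no codas are permitted; onsets may contain at most 2 consonants).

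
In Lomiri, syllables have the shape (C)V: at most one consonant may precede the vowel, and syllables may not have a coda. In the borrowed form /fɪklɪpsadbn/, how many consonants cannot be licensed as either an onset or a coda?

Under (C)V, the unsyllabifiable consonants are /k/, /p/, /d/, /b/, /n/ (no codas are permitted; onsets are limited to one consonant).

5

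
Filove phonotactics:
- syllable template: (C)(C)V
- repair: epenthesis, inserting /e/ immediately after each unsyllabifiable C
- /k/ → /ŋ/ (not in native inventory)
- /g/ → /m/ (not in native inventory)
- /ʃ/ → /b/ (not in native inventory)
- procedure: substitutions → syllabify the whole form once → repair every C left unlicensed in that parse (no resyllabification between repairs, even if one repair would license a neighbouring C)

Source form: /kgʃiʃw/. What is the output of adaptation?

Substitution: /k/ → /ŋ/, /g/ → /m/, /ʃ/ → /b/, giving /ŋmbibw/.
Under (C)(C)V, the unsyllabifiable consonants are /ŋ/, /b/, /w/ (no codas are permitted; onsets may contain at most 2 consonants).
Each unlicensed consonant becomes the onset of a new syllable: /ŋ/ → /ŋe/, /b/ → /be/, /w/ → /we/.

ŋembibewe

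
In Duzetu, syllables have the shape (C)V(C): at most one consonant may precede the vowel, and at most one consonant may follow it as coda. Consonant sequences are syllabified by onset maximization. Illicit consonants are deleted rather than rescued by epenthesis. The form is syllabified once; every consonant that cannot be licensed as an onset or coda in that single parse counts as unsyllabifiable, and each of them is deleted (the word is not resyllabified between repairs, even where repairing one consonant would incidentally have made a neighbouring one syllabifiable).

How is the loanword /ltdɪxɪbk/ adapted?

Syllabifying with onset maximization leaves /l/, /t/, /k/ stranded (at most one coda consonant is licensed; onsets are limited to one consonant).
Each unlicensed consonant is deleted: /l/, /t/, /k/.

dɪxɪb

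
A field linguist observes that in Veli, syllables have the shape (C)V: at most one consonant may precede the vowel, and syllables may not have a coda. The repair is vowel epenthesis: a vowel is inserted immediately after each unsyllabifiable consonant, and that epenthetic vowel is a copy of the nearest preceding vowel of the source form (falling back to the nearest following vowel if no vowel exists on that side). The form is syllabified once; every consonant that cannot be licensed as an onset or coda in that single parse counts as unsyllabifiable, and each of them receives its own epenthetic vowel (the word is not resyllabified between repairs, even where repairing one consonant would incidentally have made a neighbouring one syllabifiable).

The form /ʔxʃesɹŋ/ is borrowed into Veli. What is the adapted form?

ʔexeʃeseɹeŋe

Syllabifying with onset maximization leaves /ʔ/, /x/, /s/, /ɹ/, /ŋ/ stranded (no codas are permitted; onsets are limited to one consonant).
Epenthesis after each stranded consonant: /ʔ/ → /ʔe/, /x/ → /xe/, /s/ → /se/, /ɹ/ → /ɹe/, /ŋ/ → /ŋe/.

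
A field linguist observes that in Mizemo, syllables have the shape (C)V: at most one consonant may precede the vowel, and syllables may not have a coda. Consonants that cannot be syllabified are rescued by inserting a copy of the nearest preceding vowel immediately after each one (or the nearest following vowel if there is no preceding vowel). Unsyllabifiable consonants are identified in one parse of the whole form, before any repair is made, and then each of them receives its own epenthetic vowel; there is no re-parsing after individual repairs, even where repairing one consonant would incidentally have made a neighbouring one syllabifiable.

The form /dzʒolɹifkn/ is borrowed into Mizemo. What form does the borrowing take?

dozoʒoloɹifikini

The consonants /d/, /z/, /l/, /f/, /k/, /n/ cannot be parsed into a legal (C)V syllable (no codas are permitted; onsets are limited to one consonant).
Epenthesis after each stranded consonant: /d/ → /do/, /z/ → /zo/, /l/ → /lo/, /f/ → /fi/, /k/ → /ki/, /n/ → /ni/.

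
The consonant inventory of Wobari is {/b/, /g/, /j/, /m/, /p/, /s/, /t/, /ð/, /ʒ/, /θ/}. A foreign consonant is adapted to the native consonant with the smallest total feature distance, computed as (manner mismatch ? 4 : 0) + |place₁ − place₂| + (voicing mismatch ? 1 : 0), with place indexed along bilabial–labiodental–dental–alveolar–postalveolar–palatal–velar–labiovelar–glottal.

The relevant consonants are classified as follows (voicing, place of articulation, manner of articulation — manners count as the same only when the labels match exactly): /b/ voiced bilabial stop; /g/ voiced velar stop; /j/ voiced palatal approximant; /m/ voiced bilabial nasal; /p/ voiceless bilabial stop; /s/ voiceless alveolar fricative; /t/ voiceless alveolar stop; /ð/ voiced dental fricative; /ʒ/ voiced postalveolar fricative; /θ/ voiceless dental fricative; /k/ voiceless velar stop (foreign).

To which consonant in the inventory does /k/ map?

/g/ is closest: same manner (stop), place distance 0 (velar→velar), voicing differs (+1); total 1. Next closest is /t/ at distance 3.

g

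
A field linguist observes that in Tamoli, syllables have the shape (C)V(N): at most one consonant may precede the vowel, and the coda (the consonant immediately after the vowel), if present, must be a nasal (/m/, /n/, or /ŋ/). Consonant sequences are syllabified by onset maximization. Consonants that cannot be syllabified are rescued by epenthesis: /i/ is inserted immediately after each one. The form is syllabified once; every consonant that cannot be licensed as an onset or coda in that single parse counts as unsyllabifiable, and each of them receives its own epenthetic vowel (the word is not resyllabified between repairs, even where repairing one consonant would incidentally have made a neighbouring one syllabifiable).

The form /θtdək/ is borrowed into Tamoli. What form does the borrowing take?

The consonants /θ/, /t/, /k/ cannot be parsed into a legal (C)V(N) syllable (only a nasal (/m/, /n/, or /ŋ/) is licensed in coda position; onsets are limited to one consonant).
Each unlicensed consonant becomes the onset of a new syllable: /θ/ → /θi/, /t/ → /ti/, /k/ → /ki/.

θitidəki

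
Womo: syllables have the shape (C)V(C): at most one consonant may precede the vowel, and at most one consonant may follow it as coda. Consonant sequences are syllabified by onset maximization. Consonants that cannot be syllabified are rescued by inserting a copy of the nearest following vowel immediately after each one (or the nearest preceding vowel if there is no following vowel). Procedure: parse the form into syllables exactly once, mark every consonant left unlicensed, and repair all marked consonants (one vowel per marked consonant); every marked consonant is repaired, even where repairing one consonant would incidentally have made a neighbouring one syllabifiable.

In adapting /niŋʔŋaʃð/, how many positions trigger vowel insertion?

The unsyllabifiable consonants are /ʔ/, /ð/; each receives one epenthetic vowel.

2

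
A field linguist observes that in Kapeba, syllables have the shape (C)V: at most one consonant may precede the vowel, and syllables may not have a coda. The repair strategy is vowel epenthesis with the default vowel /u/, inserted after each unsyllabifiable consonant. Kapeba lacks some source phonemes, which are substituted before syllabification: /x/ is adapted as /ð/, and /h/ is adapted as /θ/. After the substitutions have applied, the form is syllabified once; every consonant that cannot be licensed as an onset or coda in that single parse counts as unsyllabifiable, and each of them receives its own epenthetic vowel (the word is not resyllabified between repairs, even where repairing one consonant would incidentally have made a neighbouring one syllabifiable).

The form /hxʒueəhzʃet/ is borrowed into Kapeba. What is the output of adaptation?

Substitution: /h/ → /θ/, /x/ → /ð/, giving /θðʒueəθzʃet/.
Under (C)V, the unsyllabifiable consonants are /θ/, /ð/, /θ/, /z/, /t/ (no codas are permitted; onsets are limited to one consonant).
Inserting the epenthetic vowel yields /θ/ → /θu/, /ð/ → /ðu/, /θ/ → /θu/, /z/ → /zu/, /t/ → /tu/.

θuðuʒueəθuzuʃetu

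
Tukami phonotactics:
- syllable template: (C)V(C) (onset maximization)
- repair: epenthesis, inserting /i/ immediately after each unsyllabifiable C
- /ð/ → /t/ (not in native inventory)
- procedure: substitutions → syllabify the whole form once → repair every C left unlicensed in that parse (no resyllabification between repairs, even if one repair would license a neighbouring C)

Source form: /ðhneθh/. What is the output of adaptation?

tihineθhi

Substitution: /ð/ → /t/, giving /thneθh/.
The consonants /t/, /h/, /h/ cannot be parsed into a legal (C)V(C) syllable (at most one coda consonant is licensed; onsets are limited to one consonant).
Each unlicensed consonant becomes the onset of a new syllable: /t/ → /ti/, /h/ → /hi/, /h/ → /hi/.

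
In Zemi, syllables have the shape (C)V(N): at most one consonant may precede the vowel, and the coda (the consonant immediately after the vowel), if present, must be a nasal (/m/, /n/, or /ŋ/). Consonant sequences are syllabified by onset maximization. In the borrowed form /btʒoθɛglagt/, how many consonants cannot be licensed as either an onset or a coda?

5

Under (C)V(N), the unsyllabifiable consonants are /b/, /t/, /g/, /g/, /t/ (only a nasal (/m/, /n/, or /ŋ/) is licensed in coda position; onsets are limited to one consonant).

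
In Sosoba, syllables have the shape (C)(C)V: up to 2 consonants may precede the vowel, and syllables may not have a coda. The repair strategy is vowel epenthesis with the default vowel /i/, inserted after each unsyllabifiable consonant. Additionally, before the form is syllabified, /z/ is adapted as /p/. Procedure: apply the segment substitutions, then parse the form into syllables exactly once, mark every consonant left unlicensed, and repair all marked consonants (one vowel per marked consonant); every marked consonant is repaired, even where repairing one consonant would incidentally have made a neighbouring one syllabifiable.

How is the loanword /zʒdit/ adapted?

piʒditi

Substitution: /z/ → /p/, giving /pʒdit/.
The consonants /p/, /t/ cannot be parsed into a legal (C)(C)V syllable (no codas are permitted; onsets may contain at most 2 consonants).
Inserting the epenthetic vowel yields /p/ → /pi/, /t/ → /ti/.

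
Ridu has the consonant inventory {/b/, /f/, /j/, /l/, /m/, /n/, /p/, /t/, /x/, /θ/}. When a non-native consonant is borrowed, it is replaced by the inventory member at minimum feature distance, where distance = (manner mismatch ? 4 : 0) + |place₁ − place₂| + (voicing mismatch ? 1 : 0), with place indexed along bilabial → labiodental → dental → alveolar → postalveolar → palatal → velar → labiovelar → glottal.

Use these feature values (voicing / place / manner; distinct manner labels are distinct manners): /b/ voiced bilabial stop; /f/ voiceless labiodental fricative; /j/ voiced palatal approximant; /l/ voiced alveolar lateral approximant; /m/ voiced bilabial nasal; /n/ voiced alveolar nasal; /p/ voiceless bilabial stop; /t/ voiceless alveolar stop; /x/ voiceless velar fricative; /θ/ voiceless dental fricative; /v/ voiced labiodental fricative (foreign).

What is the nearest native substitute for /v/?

f

/f/ is closest: same manner (fricative), place distance 0 (labiodental→labiodental), voicing differs (+1); total 1. Next closest is /θ/ at distance 2.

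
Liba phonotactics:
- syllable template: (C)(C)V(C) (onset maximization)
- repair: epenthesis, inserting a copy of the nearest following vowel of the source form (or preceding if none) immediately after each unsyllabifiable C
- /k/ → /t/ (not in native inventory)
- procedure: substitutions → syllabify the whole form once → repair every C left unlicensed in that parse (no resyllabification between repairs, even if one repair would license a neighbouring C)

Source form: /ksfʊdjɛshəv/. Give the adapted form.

Substitution: /k/ → /t/, giving /tsfʊdjɛshəv/.
Under (C)(C)V(C), the unsyllabifiable consonants are /t/ (at most one coda consonant is licensed; onsets may contain at most 2 consonants).
Inserting the epenthetic vowel yields /t/ → /tʊ/.

tʊsfʊdjɛshəv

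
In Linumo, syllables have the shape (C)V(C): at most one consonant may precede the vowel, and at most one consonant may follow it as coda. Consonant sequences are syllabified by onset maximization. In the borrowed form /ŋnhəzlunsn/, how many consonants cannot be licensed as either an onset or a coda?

Syllabifying with onset maximization leaves /ŋ/, /n/, /s/, /n/ stranded (at most one coda consonant is licensed; onsets are limited to one consonant).

4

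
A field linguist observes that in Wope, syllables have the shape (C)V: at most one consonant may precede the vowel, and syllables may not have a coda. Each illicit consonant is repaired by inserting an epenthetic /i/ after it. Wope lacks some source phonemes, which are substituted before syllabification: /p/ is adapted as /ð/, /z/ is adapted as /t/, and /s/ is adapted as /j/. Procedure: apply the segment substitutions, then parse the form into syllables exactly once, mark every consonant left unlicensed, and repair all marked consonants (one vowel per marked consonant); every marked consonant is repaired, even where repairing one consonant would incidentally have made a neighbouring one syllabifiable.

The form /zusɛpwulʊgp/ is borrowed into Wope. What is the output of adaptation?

Substitution: /z/ → /t/, /s/ → /j/, /p/ → /ð/, giving /tujɛðwulʊgð/.
Syllabifying with onset maximization leaves /ð/, /g/, /ð/ stranded (no codas are permitted; onsets are limited to one consonant).
Epenthesis after each stranded consonant: /ð/ → /ði/, /g/ → /gi/, /ð/ → /ði/.

tujɛðiwulʊgiði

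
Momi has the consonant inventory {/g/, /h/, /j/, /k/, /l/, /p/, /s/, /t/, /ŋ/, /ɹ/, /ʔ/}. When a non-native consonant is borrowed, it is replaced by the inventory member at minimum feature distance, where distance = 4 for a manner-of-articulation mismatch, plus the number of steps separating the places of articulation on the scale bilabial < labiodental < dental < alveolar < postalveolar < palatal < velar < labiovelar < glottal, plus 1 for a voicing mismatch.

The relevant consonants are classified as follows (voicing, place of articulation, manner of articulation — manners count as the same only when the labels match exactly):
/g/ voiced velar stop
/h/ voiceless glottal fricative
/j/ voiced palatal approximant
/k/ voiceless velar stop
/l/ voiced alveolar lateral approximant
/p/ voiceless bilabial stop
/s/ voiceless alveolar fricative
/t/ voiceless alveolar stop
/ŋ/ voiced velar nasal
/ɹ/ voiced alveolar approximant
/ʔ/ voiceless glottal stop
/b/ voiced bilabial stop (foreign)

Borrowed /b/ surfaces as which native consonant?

p

/p/ is closest: same manner (stop), place distance 0 (bilabial→bilabial), voicing differs (+1); total 1. Next closest is /t/ at distance 4.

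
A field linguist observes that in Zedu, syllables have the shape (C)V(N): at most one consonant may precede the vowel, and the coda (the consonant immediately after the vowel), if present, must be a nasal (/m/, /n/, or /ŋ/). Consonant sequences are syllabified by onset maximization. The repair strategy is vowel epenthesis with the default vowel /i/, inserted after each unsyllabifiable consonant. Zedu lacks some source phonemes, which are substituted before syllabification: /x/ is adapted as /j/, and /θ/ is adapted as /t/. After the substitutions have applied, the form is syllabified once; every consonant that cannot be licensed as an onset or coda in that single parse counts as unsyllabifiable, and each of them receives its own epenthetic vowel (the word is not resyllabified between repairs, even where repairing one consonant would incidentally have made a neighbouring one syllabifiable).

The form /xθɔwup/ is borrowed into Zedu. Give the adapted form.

Substitution: /x/ → /j/, /θ/ → /t/, giving /jtɔwup/.
The consonants /j/, /p/ cannot be parsed into a legal (C)V(N) syllable (only a nasal (/m/, /n/, or /ŋ/) is licensed in coda position; onsets are limited to one consonant).
Inserting the epenthetic vowel yields /j/ → /ji/, /p/ → /pi/.

jitɔwupi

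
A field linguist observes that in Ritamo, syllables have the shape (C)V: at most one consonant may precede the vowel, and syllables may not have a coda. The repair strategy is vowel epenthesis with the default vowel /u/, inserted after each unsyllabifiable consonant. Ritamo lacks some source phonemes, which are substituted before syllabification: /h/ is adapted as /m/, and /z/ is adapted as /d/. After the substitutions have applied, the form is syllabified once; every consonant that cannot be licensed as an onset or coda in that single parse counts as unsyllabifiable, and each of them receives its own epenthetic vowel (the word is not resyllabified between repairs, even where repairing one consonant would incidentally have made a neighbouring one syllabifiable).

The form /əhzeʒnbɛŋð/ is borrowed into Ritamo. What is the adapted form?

Substitution: /h/ → /m/, /z/ → /d/, giving /əmdeʒnbɛŋð/.
Under (C)V, the unsyllabifiable consonants are /m/, /ʒ/, /n/, /ŋ/, /ð/ (no codas are permitted; onsets are limited to one consonant).
Inserting the epenthetic vowel yields /m/ → /mu/, /ʒ/ → /ʒu/, /n/ → /nu/, /ŋ/ → /ŋu/, /ð/ → /ðu/.

əmudeʒunubɛŋuðu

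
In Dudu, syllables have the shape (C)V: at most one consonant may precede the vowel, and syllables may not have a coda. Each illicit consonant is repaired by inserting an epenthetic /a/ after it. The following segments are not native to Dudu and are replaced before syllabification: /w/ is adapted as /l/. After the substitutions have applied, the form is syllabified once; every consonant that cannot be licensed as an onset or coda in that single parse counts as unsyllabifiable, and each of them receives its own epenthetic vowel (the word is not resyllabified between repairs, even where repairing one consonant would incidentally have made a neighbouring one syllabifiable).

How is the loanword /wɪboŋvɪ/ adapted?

Substitution: /w/ → /l/, giving /lɪboŋvɪ/.
The consonants /ŋ/ cannot be parsed into a legal (C)V syllable (no codas are permitted; onsets are limited to one consonant).
Each unlicensed consonant becomes the onset of a new syllable: /ŋ/ → /ŋa/.

lɪboŋavɪ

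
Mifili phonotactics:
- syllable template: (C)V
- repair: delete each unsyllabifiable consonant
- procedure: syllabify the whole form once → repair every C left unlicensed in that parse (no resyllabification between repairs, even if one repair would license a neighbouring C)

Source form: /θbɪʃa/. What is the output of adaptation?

bɪʃa

Syllabifying with onset maximization leaves /θ/ stranded (no codas are permitted; onsets are limited to one consonant).
Each unlicensed consonant is deleted: /θ/.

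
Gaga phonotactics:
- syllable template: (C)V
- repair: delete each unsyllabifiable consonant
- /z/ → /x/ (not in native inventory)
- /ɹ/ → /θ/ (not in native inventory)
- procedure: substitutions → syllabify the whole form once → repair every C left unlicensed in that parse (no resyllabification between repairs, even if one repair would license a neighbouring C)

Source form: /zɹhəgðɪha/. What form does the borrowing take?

Substitution: /z/ → /x/, /ɹ/ → /θ/, giving /xθhəgðɪha/.
Syllabifying with onset maximization leaves /x/, /θ/, /g/ stranded (no codas are permitted; onsets are limited to one consonant).
Each unlicensed consonant is deleted: /x/, /θ/, /g/.

həðɪha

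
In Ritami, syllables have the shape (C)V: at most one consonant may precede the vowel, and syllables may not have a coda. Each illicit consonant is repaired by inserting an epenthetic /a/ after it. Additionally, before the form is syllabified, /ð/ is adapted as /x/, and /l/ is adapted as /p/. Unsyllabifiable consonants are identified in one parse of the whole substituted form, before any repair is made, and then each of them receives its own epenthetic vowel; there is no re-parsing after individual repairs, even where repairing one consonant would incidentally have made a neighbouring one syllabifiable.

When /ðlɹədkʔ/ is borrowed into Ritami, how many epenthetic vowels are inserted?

After substitution the input is /xpɹədkʔ/.
The unsyllabifiable consonants are /x/, /p/, /d/, /k/, /ʔ/; each receives one epenthetic vowel.

5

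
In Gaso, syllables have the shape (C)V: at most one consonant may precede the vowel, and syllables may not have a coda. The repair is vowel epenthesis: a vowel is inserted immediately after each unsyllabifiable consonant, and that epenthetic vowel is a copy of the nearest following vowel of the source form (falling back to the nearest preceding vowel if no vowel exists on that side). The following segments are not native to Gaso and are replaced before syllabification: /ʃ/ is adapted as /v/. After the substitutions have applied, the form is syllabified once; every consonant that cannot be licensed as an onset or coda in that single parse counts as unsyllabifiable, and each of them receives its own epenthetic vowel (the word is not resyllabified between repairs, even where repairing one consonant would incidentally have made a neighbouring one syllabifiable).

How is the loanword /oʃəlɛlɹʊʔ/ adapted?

Substitution: /ʃ/ → /v/, giving /ovəlɛlɹʊʔ/.
Under (C)V, the unsyllabifiable consonants are /l/, /ʔ/ (no codas are permitted; onsets are limited to one consonant).
Each unlicensed consonant becomes the onset of a new syllable: /l/ → /lʊ/, /ʔ/ → /ʔʊ/.

ovəlɛlʊɹʊʔʊ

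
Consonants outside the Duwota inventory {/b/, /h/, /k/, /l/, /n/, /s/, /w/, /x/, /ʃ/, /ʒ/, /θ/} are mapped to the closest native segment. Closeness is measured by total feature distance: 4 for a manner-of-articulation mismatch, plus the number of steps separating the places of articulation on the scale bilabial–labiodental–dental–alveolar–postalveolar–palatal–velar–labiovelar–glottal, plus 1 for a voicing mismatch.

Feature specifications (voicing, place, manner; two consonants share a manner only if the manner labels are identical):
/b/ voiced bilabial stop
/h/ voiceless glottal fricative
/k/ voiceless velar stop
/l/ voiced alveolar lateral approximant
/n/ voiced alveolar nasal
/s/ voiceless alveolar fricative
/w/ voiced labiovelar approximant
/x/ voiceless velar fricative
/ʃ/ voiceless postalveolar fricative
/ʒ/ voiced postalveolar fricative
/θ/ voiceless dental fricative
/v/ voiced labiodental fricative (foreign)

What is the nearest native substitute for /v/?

θ

/θ/ is closest: same manner (fricative), place distance 1 (labiodental→dental), voicing differs (+1); total 2. Next closest is /s/ at distance 3.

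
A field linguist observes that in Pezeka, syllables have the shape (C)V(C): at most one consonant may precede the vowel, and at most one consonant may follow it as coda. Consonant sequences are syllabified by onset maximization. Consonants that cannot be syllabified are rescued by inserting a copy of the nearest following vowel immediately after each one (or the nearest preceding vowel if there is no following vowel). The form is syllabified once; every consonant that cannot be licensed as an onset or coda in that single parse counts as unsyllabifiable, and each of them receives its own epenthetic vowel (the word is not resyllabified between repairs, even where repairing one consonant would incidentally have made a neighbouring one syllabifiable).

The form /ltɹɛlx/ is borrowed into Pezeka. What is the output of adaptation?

lɛtɛɹɛlxɛ

Under (C)V(C), the unsyllabifiable consonants are /l/, /t/, /x/ (at most one coda consonant is licensed; onsets are limited to one consonant).
Epenthesis after each stranded consonant: /l/ → /lɛ/, /t/ → /tɛ/, /x/ → /xɛ/.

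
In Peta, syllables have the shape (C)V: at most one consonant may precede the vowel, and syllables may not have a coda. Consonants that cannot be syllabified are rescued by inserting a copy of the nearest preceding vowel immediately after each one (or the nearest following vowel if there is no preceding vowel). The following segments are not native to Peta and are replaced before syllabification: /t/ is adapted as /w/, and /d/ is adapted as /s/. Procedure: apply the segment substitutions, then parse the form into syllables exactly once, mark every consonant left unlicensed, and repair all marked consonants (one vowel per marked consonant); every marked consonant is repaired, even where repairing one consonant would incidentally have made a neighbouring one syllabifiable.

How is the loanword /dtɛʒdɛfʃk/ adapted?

Substitution: /d/ → /s/, /t/ → /w/, giving /swɛʒsɛfʃk/.
Under (C)V, the unsyllabifiable consonants are /s/, /ʒ/, /f/, /ʃ/, /k/ (no codas are permitted; onsets are limited to one consonant).
Inserting the epenthetic vowel yields /s/ → /sɛ/, /ʒ/ → /ʒɛ/, /f/ → /fɛ/, /ʃ/ → /ʃɛ/, /k/ → /kɛ/.

sɛwɛʒɛsɛfɛʃɛkɛ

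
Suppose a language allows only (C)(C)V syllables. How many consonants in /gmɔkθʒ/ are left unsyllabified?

3

The consonants /k/, /θ/, /ʒ/ cannot be parsed into a legal (C)(C)V syllable (no codas are permitted; onsets may contain at most 2 consonants).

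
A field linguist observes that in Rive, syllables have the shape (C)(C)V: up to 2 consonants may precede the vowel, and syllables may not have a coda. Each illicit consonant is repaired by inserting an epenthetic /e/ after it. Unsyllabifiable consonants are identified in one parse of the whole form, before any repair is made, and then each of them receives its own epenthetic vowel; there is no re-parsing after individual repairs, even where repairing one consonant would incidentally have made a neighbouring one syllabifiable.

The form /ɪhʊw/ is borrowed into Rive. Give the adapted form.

ɪhʊwe

Under (C)(C)V, the unsyllabifiable consonants are /w/ (no codas are permitted; onsets may contain at most 2 consonants).
Epenthesis after each stranded consonant: /w/ → /we/.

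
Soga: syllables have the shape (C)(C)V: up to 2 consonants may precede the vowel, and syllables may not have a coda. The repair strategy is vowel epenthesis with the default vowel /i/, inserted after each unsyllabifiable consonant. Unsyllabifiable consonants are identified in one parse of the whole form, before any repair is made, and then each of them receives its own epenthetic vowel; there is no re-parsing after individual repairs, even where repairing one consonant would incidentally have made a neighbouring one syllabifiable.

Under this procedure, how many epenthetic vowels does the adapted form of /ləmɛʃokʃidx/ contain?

2

The unsyllabifiable consonants are /d/, /x/; each receives one epenthetic vowel.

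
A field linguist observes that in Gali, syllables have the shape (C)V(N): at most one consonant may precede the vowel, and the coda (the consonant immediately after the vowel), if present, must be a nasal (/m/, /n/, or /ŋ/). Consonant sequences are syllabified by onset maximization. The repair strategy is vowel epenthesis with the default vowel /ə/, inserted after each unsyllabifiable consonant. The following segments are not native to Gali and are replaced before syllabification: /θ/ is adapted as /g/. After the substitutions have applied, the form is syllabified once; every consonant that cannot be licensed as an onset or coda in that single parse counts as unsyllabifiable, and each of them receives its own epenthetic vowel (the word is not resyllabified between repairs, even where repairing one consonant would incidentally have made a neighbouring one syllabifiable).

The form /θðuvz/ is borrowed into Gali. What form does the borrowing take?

gəðuvəzə

Substitution: /θ/ → /g/, giving /gðuvz/.
Syllabifying with onset maximization leaves /g/, /v/, /z/ stranded (only a nasal (/m/, /n/, or /ŋ/) is licensed in coda position; onsets are limited to one consonant).
Epenthesis after each stranded consonant: /g/ → /gə/, /v/ → /və/, /z/ → /zə/.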